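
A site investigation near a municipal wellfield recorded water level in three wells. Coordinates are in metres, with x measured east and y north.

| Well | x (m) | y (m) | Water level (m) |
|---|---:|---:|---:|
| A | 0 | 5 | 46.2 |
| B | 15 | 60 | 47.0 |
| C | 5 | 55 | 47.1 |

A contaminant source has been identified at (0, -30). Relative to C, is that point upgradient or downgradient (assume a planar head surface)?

Taking A as reference: B−A = (15, 55, +0.8); C−A = (5, 50, +0.9).
Determinant of the coordinate differences = 15·50 − 5·55 = 475.
∂h/∂x = [(+0.8)·50 − (+0.9)·55] / 475 = -0.02000
∂h/∂y = [15·(+0.9) − 5·(+0.8)] / 475 = +0.02000
Head at (0, -30) = 46.2 + (-0.02000)·(0) + (+0.02000)·(-35) = 45.50 m.
That is lower than the 47.1 m at C, so the point is downgradient.

downgradient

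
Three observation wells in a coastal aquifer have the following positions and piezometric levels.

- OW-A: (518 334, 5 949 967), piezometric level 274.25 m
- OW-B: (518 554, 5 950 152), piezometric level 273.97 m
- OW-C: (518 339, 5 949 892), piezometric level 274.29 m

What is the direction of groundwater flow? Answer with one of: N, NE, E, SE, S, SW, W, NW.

NE

Three-point gradient (reference OW-A): Δ to OW-B = (220, 185, -0.28), Δ to OW-C = (5, -75, +0.04).
∂h/∂x = -0.0007805, ∂h/∂y = -0.0005854 (det = -17425).
Flow = −∇h = (+0.0007805 east, +0.0005854 north), which points northeast.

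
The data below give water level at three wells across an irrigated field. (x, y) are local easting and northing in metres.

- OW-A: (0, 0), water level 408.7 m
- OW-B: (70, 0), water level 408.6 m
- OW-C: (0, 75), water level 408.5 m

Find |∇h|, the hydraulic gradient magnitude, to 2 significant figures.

0.0030

∂h/∂x = (408.6 − 408.7) / (70 − 0) = -0.001429
∂h/∂y = (408.5 − 408.7) / (75 − 0) = -0.002667
|∇h| = √(-0.001429² + -0.002667²) = 0.003026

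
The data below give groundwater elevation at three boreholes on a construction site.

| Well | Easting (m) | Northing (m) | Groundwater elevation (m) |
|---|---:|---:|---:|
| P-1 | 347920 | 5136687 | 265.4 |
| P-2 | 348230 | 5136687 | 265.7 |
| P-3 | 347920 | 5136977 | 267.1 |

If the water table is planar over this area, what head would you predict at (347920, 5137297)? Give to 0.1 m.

∂h/∂x = (265.7 − 265.4) / (348230 − 347920) = +0.0009677
∂h/∂y = (267.1 − 265.4) / (5136977 − 5136687) = +0.005862
h(347920, 5137297) = 265.4 + (+0.0009677)·(0) + (+0.005862)·(610) = 265.4 +0.000 +3.576 = 268.976 m.

269.0 m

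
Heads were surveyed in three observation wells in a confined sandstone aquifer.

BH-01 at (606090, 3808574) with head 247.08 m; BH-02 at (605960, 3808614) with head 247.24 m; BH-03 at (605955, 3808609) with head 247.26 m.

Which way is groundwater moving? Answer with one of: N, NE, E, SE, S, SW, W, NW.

Taking BH-01 as reference: BH-02−BH-01 = (-130, 40, +0.16); BH-03−BH-01 = (-135, 35, +0.18).
Determinant of the coordinate differences = (-130)·35 − (-135)·40 = 850.
∂h/∂x = [(+0.16)·35 − (+0.18)·40] / 850 = -0.001882
∂h/∂y = [(-130)·(+0.18) − (-135)·(+0.16)] / 850 = -0.002118
Flow = −∇h = (+0.001882 east, +0.002118 north), which points northeast.

NE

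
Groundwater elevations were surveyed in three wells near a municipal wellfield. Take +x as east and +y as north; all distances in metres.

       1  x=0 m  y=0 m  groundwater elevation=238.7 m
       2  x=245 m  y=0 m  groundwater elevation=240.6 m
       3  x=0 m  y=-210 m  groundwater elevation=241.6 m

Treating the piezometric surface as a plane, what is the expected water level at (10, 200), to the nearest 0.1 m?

236.0 m

∂h/∂x = (240.6 − 238.7) / (245 − 0) = +0.007755
∂h/∂y = (241.6 − 238.7) / (-210 − 0) = -0.01381
h(10, 200) = 238.7 + (+0.007755)·(10) + (-0.01381)·(200) = 238.7 +0.078 -2.762 = 236.016 m.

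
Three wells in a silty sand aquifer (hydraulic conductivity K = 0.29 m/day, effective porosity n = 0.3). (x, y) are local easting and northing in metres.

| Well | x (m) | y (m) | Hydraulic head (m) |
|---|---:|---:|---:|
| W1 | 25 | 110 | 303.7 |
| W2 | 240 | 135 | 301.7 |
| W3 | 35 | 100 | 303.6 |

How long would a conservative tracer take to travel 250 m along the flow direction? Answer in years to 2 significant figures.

75 years

With h = a·x + b·y + c and W1 as origin, the differences give:
  215·a + 25·b = -2.0
  10·a + (-10)·b = -0.1
Eliminate b (×(-10) and ×25, subtract): -2400·a = 22.50 → a = ∂h/∂x = -0.009375
Back-substitute: b = ∂h/∂y = +0.0006250.
|∇h| = √(-0.009375² + 0.0006250²) = 0.009396
Seepage velocity v = K·i/n = 0.29 × 0.009396 / 0.3 = 0.009083 m/day.
t = 250 / 0.009083 = 2.752e+04 days = 75.3 years.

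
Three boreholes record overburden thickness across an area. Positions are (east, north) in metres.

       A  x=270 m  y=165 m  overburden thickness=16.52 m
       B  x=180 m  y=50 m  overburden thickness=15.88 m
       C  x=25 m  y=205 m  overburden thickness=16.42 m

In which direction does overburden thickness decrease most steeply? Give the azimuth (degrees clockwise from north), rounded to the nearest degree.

Differences from A: to B (Δx, Δy, Δh) = (-90, -115, -0.64); to C = (-245, 40, -0.10).
Solve a·Δx + b·Δy = Δd: det = (-90)·40 − (-245)·(-115) = -31775.
∂d/∂x = [(-0.64)·40 − (-0.10)·(-115)] / -31775 = +0.001168
∂d/∂y = [(-90)·(-0.10) − (-245)·(-0.64)] / -31775 = +0.004651
Steepest decrease is along −∇f: components (-0.001168 E, -0.004651 N).
Azimuth = atan2(-0.001168, -0.004651) = 194.1° ≈ 194°.

194°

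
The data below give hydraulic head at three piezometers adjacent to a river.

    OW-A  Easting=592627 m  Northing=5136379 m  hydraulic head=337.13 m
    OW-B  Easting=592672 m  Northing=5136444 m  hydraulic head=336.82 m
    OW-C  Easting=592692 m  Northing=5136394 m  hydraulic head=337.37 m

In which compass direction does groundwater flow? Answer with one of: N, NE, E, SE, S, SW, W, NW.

Differences from OW-A: to OW-B (Δx, Δy, Δh) = (45, 65, -0.31); to OW-C = (65, 15, +0.24).
Solve a·Δx + b·Δy = Δh: det = 45·15 − 65·65 = -3550.
∂h/∂x = [(-0.31)·15 − (+0.24)·65] / -3550 = +0.005704
∂h/∂y = [45·(+0.24) − 65·(-0.31)] / -3550 = -0.008718
Flow = −∇h = (-0.005704 east, +0.008718 north), which points northwest.

NW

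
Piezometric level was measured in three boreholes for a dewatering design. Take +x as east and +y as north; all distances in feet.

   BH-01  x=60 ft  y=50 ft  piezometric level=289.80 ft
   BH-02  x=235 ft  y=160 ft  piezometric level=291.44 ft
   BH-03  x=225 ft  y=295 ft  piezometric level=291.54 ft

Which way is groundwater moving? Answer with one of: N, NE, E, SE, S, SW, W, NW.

W

Taking BH-01 as reference: BH-02−BH-01 = (175, 110, +1.64); BH-03−BH-01 = (165, 245, +1.74).
Determinant of the coordinate differences = 175·245 − 165·110 = 24725.
∂h/∂x = [(+1.64)·245 − (+1.74)·110] / 24725 = +0.008510
∂h/∂y = [175·(+1.74) − 165·(+1.64)] / 24725 = +0.001371
Flow = −∇h = (-0.008510 east, -0.001371 north), which points west.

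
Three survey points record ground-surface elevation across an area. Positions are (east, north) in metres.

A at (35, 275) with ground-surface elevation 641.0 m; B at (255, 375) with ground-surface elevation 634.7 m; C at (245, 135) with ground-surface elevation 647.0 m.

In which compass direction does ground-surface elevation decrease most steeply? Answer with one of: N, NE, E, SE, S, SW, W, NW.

Differences from A: to B (Δx, Δy, Δh) = (220, 100, -6.3); to C = (210, -140, +6.0).
Determinant of the coordinate differences = 220·(-140) − 210·100 = -51800.
∂z/∂x = [(-6.3)·(-140) − (+6.0)·100] / -51800 = -0.005444
∂z/∂y = [220·(+6.0) − 210·(-6.3)] / -51800 = -0.05102
Steepest decrease is along −∇f = (+0.005444 E, +0.05102 N) → north.

N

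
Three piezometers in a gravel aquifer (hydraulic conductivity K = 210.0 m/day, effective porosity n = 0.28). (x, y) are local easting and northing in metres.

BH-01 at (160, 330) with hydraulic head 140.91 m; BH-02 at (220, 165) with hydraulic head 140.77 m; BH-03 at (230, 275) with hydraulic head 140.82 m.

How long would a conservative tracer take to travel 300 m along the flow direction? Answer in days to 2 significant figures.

Three-point gradient (reference BH-01): Δ to BH-02 = (60, -165, -0.14), Δ to BH-03 = (70, -55, -0.09).
∂h/∂x = -0.0008667, ∂h/∂y = +0.0005333 (det = 8250).
|∇h| = √(-0.0008667² + 0.0005333²) = 0.001018
Seepage velocity v = K·i/n = 210.0 × 0.001018 / 0.28 = 0.7635 m/day.
t = 300 / 0.7635 = 392.9 days.

390 days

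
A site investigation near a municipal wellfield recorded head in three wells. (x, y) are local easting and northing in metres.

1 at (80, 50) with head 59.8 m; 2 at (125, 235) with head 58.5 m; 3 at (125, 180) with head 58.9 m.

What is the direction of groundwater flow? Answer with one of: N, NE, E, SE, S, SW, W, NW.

Taking 1 as reference: 2−1 = (45, 185, -1.3); 3−1 = (45, 130, -0.9).
Determinant of the coordinate differences = 45·130 − 45·185 = -2475.
∂h/∂x = [(-1.3)·130 − (-0.9)·185] / -2475 = +0.001010
∂h/∂y = [45·(-0.9) − 45·(-1.3)] / -2475 = -0.007273
Flow = −∇h = (-0.001010 east, +0.007273 north), which points north.

N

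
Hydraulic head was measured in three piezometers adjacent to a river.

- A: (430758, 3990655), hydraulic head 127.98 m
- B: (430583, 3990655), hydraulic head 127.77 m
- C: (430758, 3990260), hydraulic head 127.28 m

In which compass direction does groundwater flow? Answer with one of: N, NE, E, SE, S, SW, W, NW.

SW

∂h/∂x = (127.77 − 127.98) / (430583 − 430758) = +0.001200
∂h/∂y = (127.28 − 127.98) / (3990260 − 3990655) = +0.001772
Flow = −∇h = (-0.001200 east, -0.001772 north), which points southwest.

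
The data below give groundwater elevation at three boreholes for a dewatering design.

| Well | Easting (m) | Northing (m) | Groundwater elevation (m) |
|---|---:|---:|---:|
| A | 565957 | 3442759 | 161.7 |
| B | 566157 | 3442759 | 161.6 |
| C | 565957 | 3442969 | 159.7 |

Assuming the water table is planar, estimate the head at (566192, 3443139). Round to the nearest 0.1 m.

∂h/∂x = (161.6 − 161.7) / (566157 − 565957) = -0.0005000
∂h/∂y = (159.7 − 161.7) / (3442969 − 3442759) = -0.009524
h(566192, 3443139) = 161.7 + (-0.0005000)·(235) + (-0.009524)·(380) = 161.7 -0.117 -3.619 = 157.963 m.

158.0 m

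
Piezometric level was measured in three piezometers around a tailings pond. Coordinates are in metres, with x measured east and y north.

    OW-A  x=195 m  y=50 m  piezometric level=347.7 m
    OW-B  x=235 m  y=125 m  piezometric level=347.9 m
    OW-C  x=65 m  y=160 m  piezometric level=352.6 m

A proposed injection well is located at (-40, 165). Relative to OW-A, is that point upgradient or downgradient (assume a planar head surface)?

upgradient

Taking OW-A as reference: OW-B−OW-A = (40, 75, +0.2); OW-C−OW-A = (-130, 110, +4.9).
Determinant of the coordinate differences = 40·110 − (-130)·75 = 14150.
∂h/∂x = [(+0.2)·110 − (+4.9)·75] / 14150 = -0.02442
∂h/∂y = [40·(+4.9) − (-130)·(+0.2)] / 14150 = +0.01569
Head at (-40, 165) = 347.7 + (-0.02442)·(-235) + (+0.01569)·(115) = 355.24 m.
That is higher than the 347.7 m at OW-A, so the point is upgradient.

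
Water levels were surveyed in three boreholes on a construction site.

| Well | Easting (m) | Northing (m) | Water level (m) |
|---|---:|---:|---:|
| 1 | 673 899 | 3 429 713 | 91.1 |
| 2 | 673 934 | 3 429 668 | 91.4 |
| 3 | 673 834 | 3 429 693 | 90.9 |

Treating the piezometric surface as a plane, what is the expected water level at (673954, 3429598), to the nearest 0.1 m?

91.7 m

With h = a·x + b·y + c and 1 as origin, the differences give:
  35·a + (-45)·b = +0.3
  (-65)·a + (-20)·b = -0.2
Eliminate b (×(-20) and ×(-45), subtract): -3625·a = -15.00 → a = ∂h/∂x = +0.004138
Back-substitute: b = ∂h/∂y = -0.003448.
h(673954, 3429598) = 91.1 + (+0.004138)·(55) + (-0.003448)·(-115) = 91.1 +0.228 +0.397 = 91.724 m.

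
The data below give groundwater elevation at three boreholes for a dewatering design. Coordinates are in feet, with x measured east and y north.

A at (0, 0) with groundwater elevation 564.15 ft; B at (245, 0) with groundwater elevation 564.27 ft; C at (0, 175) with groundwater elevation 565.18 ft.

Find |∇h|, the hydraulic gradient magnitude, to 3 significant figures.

∂h/∂x = (564.27 − 564.15) / (245 − 0) = +0.0004898
∂h/∂y = (565.18 − 564.15) / (175 − 0) = +0.005886
|∇h| = √(0.0004898² + 0.005886²) = 0.005906

0.00591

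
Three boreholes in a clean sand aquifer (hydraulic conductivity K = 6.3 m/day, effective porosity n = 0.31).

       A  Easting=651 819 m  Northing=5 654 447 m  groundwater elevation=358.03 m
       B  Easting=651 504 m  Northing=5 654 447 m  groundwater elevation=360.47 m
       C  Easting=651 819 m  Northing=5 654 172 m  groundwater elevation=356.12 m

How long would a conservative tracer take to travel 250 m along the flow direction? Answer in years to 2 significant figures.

∂h/∂x = (360.47 − 358.03) / (651504 − 651819) = -0.007746
∂h/∂y = (356.12 − 358.03) / (5654172 − 5654447) = +0.006945
|∇h| = √(-0.007746² + 0.006945²) = 0.0104
Seepage velocity v = K·i/n = 6.3 × 0.0104 / 0.31 = 0.2114 m/day.
t = 250 / 0.2114 = 1183 days = 3.24 years.

3.2 years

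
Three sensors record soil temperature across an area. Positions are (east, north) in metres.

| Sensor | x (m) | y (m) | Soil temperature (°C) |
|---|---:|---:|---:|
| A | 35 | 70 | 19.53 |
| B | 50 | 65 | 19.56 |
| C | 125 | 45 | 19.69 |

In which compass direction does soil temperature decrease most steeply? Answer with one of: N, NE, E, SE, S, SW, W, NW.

With T = a·x + b·y + c and A as origin, the differences give:
  15·a + (-5)·b = +0.03
  90·a + (-25)·b = +0.16
Eliminate b (×(-25) and ×(-5), subtract): 75·a = 0.050 → a = ∂T/∂x = +0.0006667
Back-substitute: b = ∂T/∂y = -0.004000.
Steepest decrease is along −∇f = (-0.0006667 E, +0.004000 N) → north.

N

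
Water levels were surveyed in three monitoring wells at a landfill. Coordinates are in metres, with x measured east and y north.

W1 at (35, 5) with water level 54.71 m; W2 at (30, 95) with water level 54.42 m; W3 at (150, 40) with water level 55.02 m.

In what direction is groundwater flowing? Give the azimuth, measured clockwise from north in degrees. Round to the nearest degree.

Taking W1 as reference: W2−W1 = (-5, 90, -0.29); W3−W1 = (115, 35, +0.31).
Determinant of the coordinate differences = (-5)·35 − 115·90 = -10525.
∂h/∂x = [(-0.29)·35 − (+0.31)·90] / -10525 = +0.003615
∂h/∂y = [(-5)·(+0.31) − 115·(-0.29)] / -10525 = -0.003021
Flow direction (−∇h) has components (-0.003615 E, +0.003021 N).
Azimuth = atan2(E, N) = atan2(-0.003615, +0.003021) = 309.9° ≈ 310°.

310°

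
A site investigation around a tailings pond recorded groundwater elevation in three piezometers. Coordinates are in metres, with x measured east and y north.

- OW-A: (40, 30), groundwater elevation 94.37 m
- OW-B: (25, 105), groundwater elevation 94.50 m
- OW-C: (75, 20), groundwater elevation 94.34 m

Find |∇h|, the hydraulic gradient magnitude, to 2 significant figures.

Differences from OW-A: to OW-B (Δx, Δy, Δh) = (-15, 75, +0.13); to OW-C = (35, -10, -0.03).
Determinant of the coordinate differences = (-15)·(-10) − 35·75 = -2475.
∂h/∂x = [(+0.13)·(-10) − (-0.03)·75] / -2475 = -0.0003838
∂h/∂y = [(-15)·(-0.03) − 35·(+0.13)] / -2475 = +0.001657
|∇h| = √(-0.0003838² + 0.001657²) = 0.001701

0.0017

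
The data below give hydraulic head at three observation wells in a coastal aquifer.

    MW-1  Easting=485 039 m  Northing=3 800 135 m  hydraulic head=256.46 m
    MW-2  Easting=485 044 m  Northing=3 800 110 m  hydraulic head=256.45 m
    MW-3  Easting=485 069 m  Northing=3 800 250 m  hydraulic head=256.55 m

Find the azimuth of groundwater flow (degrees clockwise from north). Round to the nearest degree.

236°

Differences from MW-1: to MW-2 (Δx, Δy, Δh) = (5, -25, -0.01); to MW-3 = (30, 115, +0.09).
Determinant of the coordinate differences = 5·115 − 30·(-25) = 1325.
∂h/∂x = [(-0.01)·115 − (+0.09)·(-25)] / 1325 = +0.0008302
∂h/∂y = [5·(+0.09) − 30·(-0.01)] / 1325 = +0.0005660
Flow direction (−∇h) has components (-0.0008302 E, -0.0005660 N).
Azimuth = atan2(E, N) = atan2(-0.0008302, -0.0005660) = 235.7° ≈ 236°.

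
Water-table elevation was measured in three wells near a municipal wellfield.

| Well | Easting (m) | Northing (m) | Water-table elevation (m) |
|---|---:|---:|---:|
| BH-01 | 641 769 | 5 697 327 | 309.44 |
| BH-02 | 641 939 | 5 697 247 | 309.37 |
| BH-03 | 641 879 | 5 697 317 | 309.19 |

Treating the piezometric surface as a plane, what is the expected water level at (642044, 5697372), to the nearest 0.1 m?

308.5 m

Differences from BH-01: to BH-02 (Δx, Δy, Δh) = (170, -80, -0.07); to BH-03 = (110, -10, -0.25).
Solve a·Δx + b·Δy = Δh: det = 170·(-10) − 110·(-80) = 7100.
∂h/∂x = [(-0.07)·(-10) − (-0.25)·(-80)] / 7100 = -0.002718
∂h/∂y = [170·(-0.25) − 110·(-0.07)] / 7100 = -0.004901
h(642044, 5697372) = 309.44 + (-0.002718)·(275) + (-0.004901)·(45) = 309.44 -0.748 -0.221 = 308.472 m.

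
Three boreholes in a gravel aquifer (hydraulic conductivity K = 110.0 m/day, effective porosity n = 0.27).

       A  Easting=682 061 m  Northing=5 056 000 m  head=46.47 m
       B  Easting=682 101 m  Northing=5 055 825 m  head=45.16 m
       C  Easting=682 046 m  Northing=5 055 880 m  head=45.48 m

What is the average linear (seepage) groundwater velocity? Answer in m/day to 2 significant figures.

3.4 m/day

Taking A as reference: B−A = (40, -175, -1.31); C−A = (-15, -120, -0.99).
Solve a·Δx + b·Δy = Δh: det = 40·(-120) − (-15)·(-175) = -7425.
∂h/∂x = [(-1.31)·(-120) − (-0.99)·(-175)] / -7425 = +0.002162
∂h/∂y = [40·(-0.99) − (-15)·(-1.31)] / -7425 = +0.007980
|∇h| = √(0.002162² + 0.007980²) = 0.008268
Seepage velocity v = K·i/n = 110.0 × 0.008268 / 0.27 = 3.368 m/day.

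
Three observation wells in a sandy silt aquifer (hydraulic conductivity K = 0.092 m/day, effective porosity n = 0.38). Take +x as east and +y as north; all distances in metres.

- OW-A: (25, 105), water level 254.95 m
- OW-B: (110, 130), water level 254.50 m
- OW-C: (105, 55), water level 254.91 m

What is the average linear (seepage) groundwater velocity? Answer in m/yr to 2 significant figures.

0.57 m/yr

Taking OW-A as reference: OW-B−OW-A = (85, 25, -0.45); OW-C−OW-A = (80, -50, -0.04).
Solve a·Δx + b·Δy = Δh: det = 85·(-50) − 80·25 = -6250.
∂h/∂x = [(-0.45)·(-50) − (-0.04)·25] / -6250 = -0.003760
∂h/∂y = [85·(-0.04) − 80·(-0.45)] / -6250 = -0.005216
|∇h| = √(-0.003760² + -0.005216²) = 0.00643
Seepage velocity v = K·i/n = 0.092 × 0.00643 / 0.38 = 0.001557 m/day = 0.5687 m/yr.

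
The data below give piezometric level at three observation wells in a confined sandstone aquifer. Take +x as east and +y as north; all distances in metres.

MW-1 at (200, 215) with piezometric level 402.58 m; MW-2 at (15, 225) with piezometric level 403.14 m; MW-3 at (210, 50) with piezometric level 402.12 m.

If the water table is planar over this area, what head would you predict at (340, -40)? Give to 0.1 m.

Differences from MW-1: to MW-2 (Δx, Δy, Δh) = (-185, 10, +0.56); to MW-3 = (10, -165, -0.46).
Determinant of the coordinate differences = (-185)·(-165) − 10·10 = 30425.
∂h/∂x = [(+0.56)·(-165) − (-0.46)·10] / 30425 = -0.002886
∂h/∂y = [(-185)·(-0.46) − 10·(+0.56)] / 30425 = +0.002613
h(340, -40) = 402.58 + (-0.002886)·(140) + (+0.002613)·(-255) = 402.58 -0.404 -0.666 = 401.510 m.

401.5 m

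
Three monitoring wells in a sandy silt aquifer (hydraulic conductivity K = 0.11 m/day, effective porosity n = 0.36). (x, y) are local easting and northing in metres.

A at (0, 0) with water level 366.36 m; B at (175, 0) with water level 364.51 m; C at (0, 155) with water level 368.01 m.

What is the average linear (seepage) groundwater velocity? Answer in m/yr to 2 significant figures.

∂h/∂x = (364.51 − 366.36) / (175 − 0) = -0.01057
∂h/∂y = (368.01 − 366.36) / (155 − 0) = +0.01065
|∇h| = √(-0.01057² + 0.01065²) = 0.015
Seepage velocity v = K·i/n = 0.11 × 0.015 / 0.36 = 0.004583 m/day = 1.674 m/yr.

1.7 m/yr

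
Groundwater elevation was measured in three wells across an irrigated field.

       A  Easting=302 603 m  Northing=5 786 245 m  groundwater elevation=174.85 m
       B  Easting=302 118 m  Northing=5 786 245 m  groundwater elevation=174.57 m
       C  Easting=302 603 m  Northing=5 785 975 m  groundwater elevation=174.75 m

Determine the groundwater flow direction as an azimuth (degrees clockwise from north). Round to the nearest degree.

∂h/∂x = (174.57 − 174.85) / (302118 − 302603) = +0.0005773
∂h/∂y = (174.75 − 174.85) / (5785975 − 5786245) = +0.0003704
Flow direction (−∇h) has components (-0.0005773 E, -0.0003704 N).
Azimuth = atan2(E, N) = atan2(-0.0005773, -0.0003704) = 237.3° ≈ 237°.

237°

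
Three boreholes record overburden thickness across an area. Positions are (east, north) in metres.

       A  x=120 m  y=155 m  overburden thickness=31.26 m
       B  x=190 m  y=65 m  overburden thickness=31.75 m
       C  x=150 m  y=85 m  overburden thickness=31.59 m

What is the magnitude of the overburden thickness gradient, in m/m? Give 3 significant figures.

0.00435 m/m

With d = a·x + b·y + c and A as origin, the differences give:
  70·a + (-90)·b = +0.49
  30·a + (-70)·b = +0.33
Eliminate b (×(-70) and ×(-90), subtract): -2200·a = -4.600 → a = ∂d/∂x = +0.002091
Back-substitute: b = ∂d/∂y = -0.003818.
|∇f| = √(0.002091² + -0.003818²) = 0.004353 m/m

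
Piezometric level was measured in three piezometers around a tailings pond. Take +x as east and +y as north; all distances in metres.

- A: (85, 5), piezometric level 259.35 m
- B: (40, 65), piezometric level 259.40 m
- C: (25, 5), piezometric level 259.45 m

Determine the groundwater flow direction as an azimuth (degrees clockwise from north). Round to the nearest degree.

With h = a·x + b·y + c and A as origin, the differences give:
  (-45)·a + 60·b = +0.05
  (-60)·a + 0·b = +0.10
Eliminate b (×0 and ×60, subtract): 3600·a = -6.000 → a = ∂h/∂x = -0.001667
Back-substitute: b = ∂h/∂y = -0.0004167.
Flow direction (−∇h) has components (+0.001667 E, +0.0004167 N).
Azimuth = atan2(E, N) = atan2(+0.001667, +0.0004167) = 76.0° ≈ 076°.

076°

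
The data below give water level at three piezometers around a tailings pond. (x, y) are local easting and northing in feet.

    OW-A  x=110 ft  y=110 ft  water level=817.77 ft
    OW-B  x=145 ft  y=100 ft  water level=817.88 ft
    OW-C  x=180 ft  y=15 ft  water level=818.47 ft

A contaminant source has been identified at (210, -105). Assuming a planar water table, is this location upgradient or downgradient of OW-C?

upgradient

Taking OW-A as reference: OW-B−OW-A = (35, -10, +0.11); OW-C−OW-A = (70, -95, +0.70).
Solve a·Δx + b·Δy = Δh: det = 35·(-95) − 70·(-10) = -2625.
∂h/∂x = [(+0.11)·(-95) − (+0.70)·(-10)] / -2625 = +0.001314
∂h/∂y = [35·(+0.70) − 70·(+0.11)] / -2625 = -0.006400
Head at (210, -105) = 817.77 + (+0.001314)·(100) + (-0.006400)·(-215) = 819.28 ft.
That is higher than the 818.47 ft at OW-C, so the point is upgradient.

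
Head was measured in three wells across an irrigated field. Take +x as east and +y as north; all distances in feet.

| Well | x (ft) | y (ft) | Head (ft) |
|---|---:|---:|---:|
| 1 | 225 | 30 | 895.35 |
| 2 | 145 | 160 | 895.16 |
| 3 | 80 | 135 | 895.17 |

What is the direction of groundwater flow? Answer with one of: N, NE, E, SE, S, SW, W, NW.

N

Differences from 1: to 2 (Δx, Δy, Δh) = (-80, 130, -0.19); to 3 = (-145, 105, -0.18).
Determinant of the coordinate differences = (-80)·105 − (-145)·130 = 10450.
∂h/∂x = [(-0.19)·105 − (-0.18)·130] / 10450 = +0.0003301
∂h/∂y = [(-80)·(-0.18) − (-145)·(-0.19)] / 10450 = -0.001258
Flow = −∇h = (-0.0003301 east, +0.001258 north), which points north.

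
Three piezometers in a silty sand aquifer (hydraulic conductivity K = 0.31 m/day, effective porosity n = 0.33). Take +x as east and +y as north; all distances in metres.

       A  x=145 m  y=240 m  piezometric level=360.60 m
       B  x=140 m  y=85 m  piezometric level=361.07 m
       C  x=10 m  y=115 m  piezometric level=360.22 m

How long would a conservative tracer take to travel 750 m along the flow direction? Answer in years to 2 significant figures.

With h = a·x + b·y + c and A as origin, the differences give:
  (-5)·a + (-155)·b = +0.47
  (-135)·a + (-125)·b = -0.38
Eliminate b (×(-125) and ×(-155), subtract): -20300·a = -117.650 → a = ∂h/∂x = +0.005796
Back-substitute: b = ∂h/∂y = -0.003219.
|∇h| = √(0.005796² + -0.003219²) = 0.00663
Seepage velocity v = K·i/n = 0.31 × 0.00663 / 0.33 = 0.006228 m/day.
t = 750 / 0.006228 = 1.204e+05 days = 330 years.

330 years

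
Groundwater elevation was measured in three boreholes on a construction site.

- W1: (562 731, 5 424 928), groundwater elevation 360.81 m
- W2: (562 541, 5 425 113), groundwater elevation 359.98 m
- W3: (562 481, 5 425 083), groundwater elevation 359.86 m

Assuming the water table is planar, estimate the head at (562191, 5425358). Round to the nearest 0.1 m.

Differences from W1: to W2 (Δx, Δy, Δh) = (-190, 185, -0.83); to W3 = (-250, 155, -0.95).
Determinant of the coordinate differences = (-190)·155 − (-250)·185 = 16800.
∂h/∂x = [(-0.83)·155 − (-0.95)·185] / 16800 = +0.002804
∂h/∂y = [(-190)·(-0.95) − (-250)·(-0.83)] / 16800 = -0.001607
h(562191, 5425358) = 360.81 + (+0.002804)·(-540) + (-0.001607)·(430) = 360.81 -1.514 -0.691 = 358.605 m.

358.6 m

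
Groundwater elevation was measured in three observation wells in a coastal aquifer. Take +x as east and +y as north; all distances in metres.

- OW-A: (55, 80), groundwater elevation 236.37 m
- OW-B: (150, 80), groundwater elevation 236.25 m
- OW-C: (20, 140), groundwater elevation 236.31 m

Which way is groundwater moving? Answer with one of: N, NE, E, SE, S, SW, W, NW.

NE

Taking OW-A as reference: OW-B−OW-A = (95, 0, -0.12); OW-C−OW-A = (-35, 60, -0.06).
Solve a·Δx + b·Δy = Δh: det = 95·60 − (-35)·0 = 5700.
∂h/∂x = [(-0.12)·60 − (-0.06)·0] / 5700 = -0.001263
∂h/∂y = [95·(-0.06) − (-35)·(-0.12)] / 5700 = -0.001737
Flow = −∇h = (+0.001263 east, +0.001737 north), which points northeast.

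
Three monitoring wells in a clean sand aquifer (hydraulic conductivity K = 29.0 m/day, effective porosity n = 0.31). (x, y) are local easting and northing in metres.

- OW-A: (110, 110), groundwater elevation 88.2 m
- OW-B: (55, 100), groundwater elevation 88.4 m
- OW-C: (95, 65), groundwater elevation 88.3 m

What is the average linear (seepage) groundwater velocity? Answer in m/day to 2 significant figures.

0.34 m/day

With h = a·x + b·y + c and OW-A as origin, the differences give:
  (-55)·a + (-10)·b = +0.2
  (-15)·a + (-45)·b = +0.1
Eliminate b (×(-45) and ×(-10), subtract): 2325·a = -8.00 → a = ∂h/∂x = -0.003441
Back-substitute: b = ∂h/∂y = -0.001075.
|∇h| = √(-0.003441² + -0.001075²) = 0.003605
Seepage velocity v = K·i/n = 29.0 × 0.003605 / 0.31 = 0.3372 m/day.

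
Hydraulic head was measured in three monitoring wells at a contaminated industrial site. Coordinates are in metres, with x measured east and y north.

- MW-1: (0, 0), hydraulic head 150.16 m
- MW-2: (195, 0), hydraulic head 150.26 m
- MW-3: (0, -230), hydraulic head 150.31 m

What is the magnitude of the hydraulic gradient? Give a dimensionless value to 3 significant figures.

0.000830

∂h/∂x = (150.26 − 150.16) / (195 − 0) = +0.0005128
∂h/∂y = (150.31 − 150.16) / (-230 − 0) = -0.0006522
|∇h| = √(0.0005128² + -0.0006522²) = 0.0008297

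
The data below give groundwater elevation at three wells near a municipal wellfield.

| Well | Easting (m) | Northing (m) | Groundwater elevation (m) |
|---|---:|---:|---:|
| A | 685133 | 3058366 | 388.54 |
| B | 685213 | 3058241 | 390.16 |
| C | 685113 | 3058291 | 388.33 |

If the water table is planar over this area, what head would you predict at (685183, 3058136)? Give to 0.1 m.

389.8 m

Differences from A: to B (Δx, Δy, Δh) = (80, -125, +1.62); to C = (-20, -75, -0.21).
Determinant of the coordinate differences = 80·(-75) − (-20)·(-125) = -8500.
∂h/∂x = [(+1.62)·(-75) − (-0.21)·(-125)] / -8500 = +0.01738
∂h/∂y = [80·(-0.21) − (-20)·(+1.62)] / -8500 = -0.001835
h(685183, 3058136) = 388.54 + (+0.01738)·(50) + (-0.001835)·(-230) = 388.54 +0.869 +0.422 = 389.831 m.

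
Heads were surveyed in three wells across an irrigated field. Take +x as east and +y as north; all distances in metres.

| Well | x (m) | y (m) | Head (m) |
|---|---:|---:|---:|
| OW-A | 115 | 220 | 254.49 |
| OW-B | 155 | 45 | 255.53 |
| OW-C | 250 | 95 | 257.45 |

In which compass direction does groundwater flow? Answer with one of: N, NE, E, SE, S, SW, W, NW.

Taking OW-A as reference: OW-B−OW-A = (40, -175, +1.04); OW-C−OW-A = (135, -125, +2.96).
Solve a·Δx + b·Δy = Δh: det = 40·(-125) − 135·(-175) = 18625.
∂h/∂x = [(+1.04)·(-125) − (+2.96)·(-175)] / 18625 = +0.02083
∂h/∂y = [40·(+2.96) − 135·(+1.04)] / 18625 = -0.001181
Flow = −∇h = (-0.02083 east, +0.001181 north), which points west.

W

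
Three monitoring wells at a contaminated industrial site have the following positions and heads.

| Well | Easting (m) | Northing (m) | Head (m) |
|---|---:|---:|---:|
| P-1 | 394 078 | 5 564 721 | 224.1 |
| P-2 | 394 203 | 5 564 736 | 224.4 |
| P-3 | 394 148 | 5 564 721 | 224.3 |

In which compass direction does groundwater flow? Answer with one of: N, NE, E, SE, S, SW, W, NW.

NW

Three-point gradient (reference P-1): Δ to P-2 = (125, 15, +0.3), Δ to P-3 = (70, 0, +0.2).
∂h/∂x = +0.002857, ∂h/∂y = -0.003810 (det = -1050).
Flow = −∇h = (-0.002857 east, +0.003810 north), which points northwest.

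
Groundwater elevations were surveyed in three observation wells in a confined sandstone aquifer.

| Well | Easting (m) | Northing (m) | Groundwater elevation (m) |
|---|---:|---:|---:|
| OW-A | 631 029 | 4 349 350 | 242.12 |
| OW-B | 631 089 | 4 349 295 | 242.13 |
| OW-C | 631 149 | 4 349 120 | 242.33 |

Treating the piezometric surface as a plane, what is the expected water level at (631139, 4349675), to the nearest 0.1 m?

Differences from OW-A: to OW-B (Δx, Δy, Δh) = (60, -55, +0.01); to OW-C = (120, -230, +0.21).
Determinant of the coordinate differences = 60·(-230) − 120·(-55) = -7200.
∂h/∂x = [(+0.01)·(-230) − (+0.21)·(-55)] / -7200 = -0.001285
∂h/∂y = [60·(+0.21) − 120·(+0.01)] / -7200 = -0.001583
h(631139, 4349675) = 242.12 + (-0.001285)·(110) + (-0.001583)·(325) = 242.12 -0.141 -0.515 = 241.464 m.

241.5 m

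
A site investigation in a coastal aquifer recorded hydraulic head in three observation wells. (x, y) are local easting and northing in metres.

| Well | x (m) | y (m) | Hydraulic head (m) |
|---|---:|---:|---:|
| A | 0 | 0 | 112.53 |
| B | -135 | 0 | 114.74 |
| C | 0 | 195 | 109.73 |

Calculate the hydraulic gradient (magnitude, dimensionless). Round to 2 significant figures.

0.022

∂h/∂x = (114.74 − 112.53) / (-135 − 0) = -0.01637
∂h/∂y = (109.73 − 112.53) / (195 − 0) = -0.01436
|∇h| = √(-0.01637² + -0.01436²) = 0.02178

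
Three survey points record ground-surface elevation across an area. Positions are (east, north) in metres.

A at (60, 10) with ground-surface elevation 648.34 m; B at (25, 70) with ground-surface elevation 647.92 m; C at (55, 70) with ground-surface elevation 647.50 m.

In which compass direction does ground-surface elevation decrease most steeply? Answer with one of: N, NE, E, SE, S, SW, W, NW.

Taking A as reference: B−A = (-35, 60, -0.42); C−A = (-5, 60, -0.84).
Solve a·Δx + b·Δy = Δz: det = (-35)·60 − (-5)·60 = -1800.
∂z/∂x = [(-0.42)·60 − (-0.84)·60] / -1800 = -0.01400
∂z/∂y = [(-35)·(-0.84) − (-5)·(-0.42)] / -1800 = -0.01517
Steepest decrease is along −∇f = (+0.01400 E, +0.01517 N) → northeast.

NE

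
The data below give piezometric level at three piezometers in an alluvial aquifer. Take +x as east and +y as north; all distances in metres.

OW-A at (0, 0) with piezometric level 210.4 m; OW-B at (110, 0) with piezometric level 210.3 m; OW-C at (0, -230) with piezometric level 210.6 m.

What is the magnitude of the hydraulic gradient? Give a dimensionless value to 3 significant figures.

0.00126

∂h/∂x = (210.3 − 210.4) / (110 − 0) = -0.0009091
∂h/∂y = (210.6 − 210.4) / (-230 − 0) = -0.0008696
|∇h| = √(-0.0009091² + -0.0008696²) = 0.001258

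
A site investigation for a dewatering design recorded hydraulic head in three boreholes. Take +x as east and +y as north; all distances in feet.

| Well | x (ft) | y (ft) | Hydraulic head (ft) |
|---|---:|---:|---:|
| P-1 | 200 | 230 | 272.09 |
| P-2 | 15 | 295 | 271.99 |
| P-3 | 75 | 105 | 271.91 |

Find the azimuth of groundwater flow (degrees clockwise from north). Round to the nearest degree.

Taking P-1 as reference: P-2−P-1 = (-185, 65, -0.10); P-3−P-1 = (-125, -125, -0.18).
Solve a·Δx + b·Δy = Δh: det = (-185)·(-125) − (-125)·65 = 31250.
∂h/∂x = [(-0.10)·(-125) − (-0.18)·65] / 31250 = +0.0007744
∂h/∂y = [(-185)·(-0.18) − (-125)·(-0.10)] / 31250 = +0.0006656
Flow direction (−∇h) has components (-0.0007744 E, -0.0006656 N).
Azimuth = atan2(E, N) = atan2(-0.0007744, -0.0006656) = 229.3° ≈ 229°.

229°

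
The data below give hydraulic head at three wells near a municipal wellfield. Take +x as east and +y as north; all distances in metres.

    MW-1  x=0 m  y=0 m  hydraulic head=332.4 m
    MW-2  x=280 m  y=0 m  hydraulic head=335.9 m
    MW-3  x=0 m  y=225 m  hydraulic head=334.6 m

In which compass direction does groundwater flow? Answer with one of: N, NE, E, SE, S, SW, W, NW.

∂h/∂x = (335.9 − 332.4) / (280 − 0) = +0.01250
∂h/∂y = (334.6 − 332.4) / (225 − 0) = +0.009778
Flow = −∇h = (-0.01250 east, -0.009778 north), which points southwest.

SW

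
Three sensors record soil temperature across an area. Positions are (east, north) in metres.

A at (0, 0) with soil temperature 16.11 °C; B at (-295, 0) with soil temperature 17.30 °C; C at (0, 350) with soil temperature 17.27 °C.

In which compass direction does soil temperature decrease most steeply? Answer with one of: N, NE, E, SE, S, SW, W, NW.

∂T/∂x = (17.30 − 16.11) / (-295 − 0) = -0.004034
∂T/∂y = (17.27 − 16.11) / (350 − 0) = +0.003314
Steepest decrease is along −∇f = (+0.004034 E, -0.003314 N) → southeast.

SE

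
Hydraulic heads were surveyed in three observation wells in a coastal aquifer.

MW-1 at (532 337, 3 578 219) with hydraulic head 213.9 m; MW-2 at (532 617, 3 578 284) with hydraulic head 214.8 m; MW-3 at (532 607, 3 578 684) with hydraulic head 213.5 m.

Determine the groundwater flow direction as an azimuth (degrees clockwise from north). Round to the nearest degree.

309°

With h = a·x + b·y + c and MW-1 as origin, the differences give:
  280·a + 65·b = +0.9
  270·a + 465·b = -0.4
Eliminate b (×465 and ×65, subtract): 112650·a = 444.50 → a = ∂h/∂x = +0.003946
Back-substitute: b = ∂h/∂y = -0.003151.
Flow direction (−∇h) has components (-0.003946 E, +0.003151 N).
Azimuth = atan2(E, N) = atan2(-0.003946, +0.003151) = 308.6° ≈ 309°.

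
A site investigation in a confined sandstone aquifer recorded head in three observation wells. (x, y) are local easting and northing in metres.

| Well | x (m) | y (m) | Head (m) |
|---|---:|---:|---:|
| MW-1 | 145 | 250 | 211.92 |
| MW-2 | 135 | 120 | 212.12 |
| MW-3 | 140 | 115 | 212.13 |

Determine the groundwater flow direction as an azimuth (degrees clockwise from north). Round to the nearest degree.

345°

With h = a·x + b·y + c and MW-1 as origin, the differences give:
  (-10)·a + (-130)·b = +0.20
  (-5)·a + (-135)·b = +0.21
Eliminate b (×(-135) and ×(-130), subtract): 700·a = 0.300 → a = ∂h/∂x = +0.0004286
Back-substitute: b = ∂h/∂y = -0.001571.
Flow direction (−∇h) has components (-0.0004286 E, +0.001571 N).
Azimuth = atan2(E, N) = atan2(-0.0004286, +0.001571) = 344.7° ≈ 345°.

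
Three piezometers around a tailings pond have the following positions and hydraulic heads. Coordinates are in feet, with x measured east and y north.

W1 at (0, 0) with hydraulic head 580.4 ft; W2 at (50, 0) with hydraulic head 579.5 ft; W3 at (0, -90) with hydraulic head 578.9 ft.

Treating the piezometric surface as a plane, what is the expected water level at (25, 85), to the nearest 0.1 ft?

∂h/∂x = (579.5 − 580.4) / (50 − 0) = -0.01800
∂h/∂y = (578.9 − 580.4) / (-90 − 0) = +0.01667
h(25, 85) = 580.4 + (-0.01800)·(25) + (+0.01667)·(85) = 580.4 -0.450 +1.417 = 581.367 ft.

581.4 ft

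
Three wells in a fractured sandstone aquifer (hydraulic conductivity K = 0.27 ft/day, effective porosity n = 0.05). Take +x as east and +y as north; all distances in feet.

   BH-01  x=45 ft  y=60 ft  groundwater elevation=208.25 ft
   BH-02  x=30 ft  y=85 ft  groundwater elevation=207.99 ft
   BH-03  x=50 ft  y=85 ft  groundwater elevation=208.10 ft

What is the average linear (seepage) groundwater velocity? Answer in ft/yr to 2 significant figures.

With h = a·x + b·y + c and BH-01 as origin, the differences give:
  (-15)·a + 25·b = -0.26
  5·a + 25·b = -0.15
Eliminate b (×25 and ×25, subtract): -500·a = -2.750 → a = ∂h/∂x = +0.005500
Back-substitute: b = ∂h/∂y = -0.007100.
|∇h| = √(0.005500² + -0.007100²) = 0.008981
Seepage velocity v = K·i/n = 0.27 × 0.008981 / 0.05 = 0.0485 ft/day = 17.71 ft/yr.

18 ft/yr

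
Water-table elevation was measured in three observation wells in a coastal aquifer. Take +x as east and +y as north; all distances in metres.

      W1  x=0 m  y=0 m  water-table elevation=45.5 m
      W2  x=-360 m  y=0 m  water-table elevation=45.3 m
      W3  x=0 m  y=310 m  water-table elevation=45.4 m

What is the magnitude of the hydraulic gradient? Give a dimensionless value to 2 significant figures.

0.00064

∂h/∂x = (45.3 − 45.5) / (-360 − 0) = +0.0005556
∂h/∂y = (45.4 − 45.5) / (310 − 0) = -0.0003226
|∇h| = √(0.0005556² + -0.0003226²) = 0.0006425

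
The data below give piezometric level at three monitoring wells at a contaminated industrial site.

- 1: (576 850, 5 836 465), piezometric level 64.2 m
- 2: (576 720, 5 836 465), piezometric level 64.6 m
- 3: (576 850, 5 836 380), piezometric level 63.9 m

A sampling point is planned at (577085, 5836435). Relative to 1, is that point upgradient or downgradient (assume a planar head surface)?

downgradient

∂h/∂x = (64.6 − 64.2) / (576720 − 576850) = -0.003077
∂h/∂y = (63.9 − 64.2) / (5836380 − 5836465) = +0.003529
Head at (577085, 5836435) = 64.2 + (-0.003077)·(235) + (+0.003529)·(-30) = 63.37 m.
That is lower than the 64.2 m at 1, so the point is downgradient.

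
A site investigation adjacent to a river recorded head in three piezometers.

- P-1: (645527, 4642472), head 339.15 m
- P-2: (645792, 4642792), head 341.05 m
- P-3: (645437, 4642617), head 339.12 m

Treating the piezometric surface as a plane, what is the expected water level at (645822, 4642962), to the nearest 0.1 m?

Differences from P-1: to P-2 (Δx, Δy, Δh) = (265, 320, +1.90); to P-3 = (-90, 145, -0.03).
Solve a·Δx + b·Δy = Δh: det = 265·145 − (-90)·320 = 67225.
∂h/∂x = [(+1.90)·145 − (-0.03)·320] / 67225 = +0.004241
∂h/∂y = [265·(-0.03) − (-90)·(+1.90)] / 67225 = +0.002425
h(645822, 4642962) = 339.15 + (+0.004241)·(295) + (+0.002425)·(490) = 339.15 +1.251 +1.188 = 341.590 m.

341.6 m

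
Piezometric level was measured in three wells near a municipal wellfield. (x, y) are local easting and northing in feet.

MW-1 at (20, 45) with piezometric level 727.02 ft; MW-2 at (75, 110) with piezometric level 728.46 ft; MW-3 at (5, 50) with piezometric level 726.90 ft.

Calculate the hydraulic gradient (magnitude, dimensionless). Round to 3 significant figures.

Three-point gradient (reference MW-1): Δ to MW-2 = (55, 65, +1.44), Δ to MW-3 = (-15, 5, -0.12).
∂h/∂x = +0.01200, ∂h/∂y = +0.01200 (det = 1250).
|∇h| = √(0.01200² + 0.01200²) = 0.01697

0.0170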